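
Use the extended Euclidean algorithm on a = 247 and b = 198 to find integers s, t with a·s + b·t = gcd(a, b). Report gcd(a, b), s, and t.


Euclidean algorithm on (247, 198) — divide until remainder is 0:
  247 = 1 · 198 + 49
  198 = 4 · 49 + 2
  49 = 24 · 2 + 1
  2 = 2 · 1 + 0
gcd(247, 198) = 1.
Track Bezout coefficients alongside the remainders: start with r₀ = 247 = a·1 + b·0 (s = 1, t = 0) and r₁ = 198 = a·0 + b·1 (s = 0, t = 1); each new remainder r_{k+1} = r_{k-1} − q_k·r_k inherits s_{k+1} = s_{k-1} − q_k·s_k, t_{k+1} = t_{k-1} − q_k·t_k, so r_k = a·s_k + b·t_k at every step:
  q = 1: r = 49, s = 1 − 1·0 = 1, t = 0 − 1·1 = -1  (check: 247·1 + 198·(-1) = 49)
  q = 4: r = 2, s = 0 − 4·1 = -4, t = 1 − 4·(-1) = 5  (check: 247·(-4) + 198·5 = 2)
  q = 24: r = 1, s = 1 − 24·(-4) = 97, t = -1 − 24·5 = -121  (check: 247·97 + 198·(-121) = 1)
The row with r = 1 (the gcd) gives the Bezout coefficients s = 97, t = -121.
Result: 247 · (97) + 198 · (-121) = 1.

gcd(247, 198) = 1; s = 97, t = -121 (check: 247·97 + 198·(-121) = 1).


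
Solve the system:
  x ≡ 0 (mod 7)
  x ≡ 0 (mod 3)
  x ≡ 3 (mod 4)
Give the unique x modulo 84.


Moduli 7, 3, 4 are pairwise coprime; by CRT there is a unique solution modulo M = 7 · 3 · 4 = 84.
Solve pairwise, accumulating the modulus:
  Start with x ≡ 0 (mod 7).
  Combine with x ≡ 0 (mod 3): since gcd(7, 3) = 1, we get a unique residue mod 21.
    Write x = 0 + 7·t and substitute into x ≡ 0 (mod 3): 7·t ≡ 0 − 0 = 0 (mod 3).
    Reduce coefficients mod 3: 1·t ≡ 0 (mod 3).
    So t ≡ 0 (mod 3).
    Then x = 0 + 7·0 = 0, valid modulo lcm(7, 3) = 21: x ≡ 0 (mod 21).
  Combine with x ≡ 3 (mod 4): since gcd(21, 4) = 1, we get a unique residue mod 84.
    Write x = 0 + 21·t and substitute into x ≡ 3 (mod 4): 21·t ≡ 3 − 0 = 3 (mod 4).
    Reduce coefficients mod 4: 1·t ≡ 3 (mod 4).
    So t ≡ 3 (mod 4).
    Then x = 0 + 21·3 = 63, valid modulo lcm(21, 4) = 84: x ≡ 63 (mod 84).
Verify: 63 mod 7 = 0 ✓, 63 mod 3 = 0 ✓, 63 mod 4 = 3 ✓.

x ≡ 63 (mod 84).


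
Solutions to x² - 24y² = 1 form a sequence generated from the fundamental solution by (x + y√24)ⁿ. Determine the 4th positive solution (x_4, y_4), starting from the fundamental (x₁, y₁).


Step 1: Find the fundamental solution (x₁, y₁) of x² - 24y² = 1.
  Expand √24 as a continued fraction. a₀ = ⌊√24⌋ = 4; iterate m_{k+1} = d_k·a_k − m_k, d_{k+1} = (24 − m_{k+1}²)/d_k, a_{k+1} = ⌊(a₀ + m_{k+1})/d_{k+1}⌋ (starting m₀ = 0, d₀ = 1), with convergents p_k = a_k·p_{k-1} + p_{k-2}, q_k = a_k·q_{k-1} + q_{k-2} (p₋₁ = 1, q₋₁ = 0):
  k = 0: a₀ = 4; p₀/q₀ = 4/1; p₀² − 24·q₀² = 16 − 24 = -8.
  k = 1: m = 4, d = 8, a = ⌊(4 + 4)/8⌋ = 1; p/q = (1·4 + 1)/(1·1 + 0) = 5/1; p² − 24·q² = 25 − 24 = 1.
  The first convergent with p² − 24·q² = 1 gives the fundamental solution (x₁, y₁) = (5, 1).
Step 2: Apply the recurrence (x_{n+1}, y_{n+1}) = (x₁x_n + 24y₁y_n, x₁y_n + y₁x_n) repeatedly.
  From (x_1, y_1) = (5, 1): x_2 = 5·5 + 24·1·1 = 49; y_2 = 5·1 + 1·5 = 10.
  From (x_2, y_2) = (49, 10): x_3 = 5·49 + 24·1·10 = 485; y_3 = 5·10 + 1·49 = 99.
  From (x_3, y_3) = (485, 99): x_4 = 5·485 + 24·1·99 = 4801; y_4 = 5·99 + 1·485 = 980.
Step 3: Verify x_4² - 24·y_4² = 23049601 - 23049600 = 1 (should be 1). ✓

(x_1, y_1) = (5, 1); (x_4, y_4) = (4801, 980).


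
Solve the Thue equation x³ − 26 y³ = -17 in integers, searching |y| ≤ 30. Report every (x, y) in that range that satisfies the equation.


The equation is x³ - 26y³ = -17. For fixed y, x³ = 26·y³ − 17, so a solution requires the RHS to be a perfect cube.
Strategy: iterate y from -30 to 30, compute RHS = 26·y³ − 17, and check whether it is a (positive or negative) perfect cube.
Check small values of y:
  y = 0: RHS = -17 is not a perfect cube.
  y = 1: RHS = 9 is not a perfect cube.
  y = -1: RHS = -43 is not a perfect cube.
  y = 2: RHS = 191 is not a perfect cube.
  y = -2: RHS = -225 is not a perfect cube.
  y = 3: RHS = 685 is not a perfect cube.
  y = -3: RHS = -719 is not a perfect cube.
Continuing the search up to |y| = 30 finds no solutions either.
No (x, y) in the scanned range satisfies the equation.

No integer solutions with |y| ≤ 30.


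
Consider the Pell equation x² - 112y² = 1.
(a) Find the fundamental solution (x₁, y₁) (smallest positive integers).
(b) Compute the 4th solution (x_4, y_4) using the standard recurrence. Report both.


Step 1: Find the fundamental solution (x₁, y₁) of x² - 112y² = 1.
  Expand √112 as a continued fraction. a₀ = ⌊√112⌋ = 10; iterate m_{k+1} = d_k·a_k − m_k, d_{k+1} = (112 − m_{k+1}²)/d_k, a_{k+1} = ⌊(a₀ + m_{k+1})/d_{k+1}⌋ (starting m₀ = 0, d₀ = 1), with convergents p_k = a_k·p_{k-1} + p_{k-2}, q_k = a_k·q_{k-1} + q_{k-2} (p₋₁ = 1, q₋₁ = 0):
  k = 0: a₀ = 10; p₀/q₀ = 10/1; p₀² − 112·q₀² = 100 − 112 = -12.
  k = 1: m = 10, d = 12, a = ⌊(10 + 10)/12⌋ = 1; p/q = (1·10 + 1)/(1·1 + 0) = 11/1; p² − 112·q² = 121 − 112 = 9.
  k = 2: m = 2, d = 9, a = ⌊(10 + 2)/9⌋ = 1; p/q = (1·11 + 10)/(1·1 + 1) = 21/2; p² − 112·q² = 441 − 448 = -7.
  k = 3: m = 7, d = 7, a = ⌊(10 + 7)/7⌋ = 2; p/q = (2·21 + 11)/(2·2 + 1) = 53/5; p² − 112·q² = 2809 − 2800 = 9.
  k = 4: m = 7, d = 9, a = ⌊(10 + 7)/9⌋ = 1; p/q = (1·53 + 21)/(1·5 + 2) = 74/7; p² − 112·q² = 5476 − 5488 = -12.
  k = 5: m = 2, d = 12, a = ⌊(10 + 2)/12⌋ = 1; p/q = (1·74 + 53)/(1·7 + 5) = 127/12; p² − 112·q² = 16129 − 16128 = 1.
  The first convergent with p² − 112·q² = 1 gives the fundamental solution (x₁, y₁) = (127, 12).
Step 2: Apply the recurrence (x_{n+1}, y_{n+1}) = (x₁x_n + 112y₁y_n, x₁y_n + y₁x_n) repeatedly.
  From (x_1, y_1) = (127, 12): x_2 = 127·127 + 112·12·12 = 32257; y_2 = 127·12 + 12·127 = 3048.
  From (x_2, y_2) = (32257, 3048): x_3 = 127·32257 + 112·12·3048 = 8193151; y_3 = 127·3048 + 12·32257 = 774180.
  From (x_3, y_3) = (8193151, 774180): x_4 = 127·8193151 + 112·12·774180 = 2081028097; y_4 = 127·774180 + 12·8193151 = 196638672.
Step 3: Verify x_4² - 112·y_4² = 4330677940503441409 - 4330677940503441408 = 1 (should be 1). ✓

(x_1, y_1) = (127, 12); (x_4, y_4) = (2081028097, 196638672).


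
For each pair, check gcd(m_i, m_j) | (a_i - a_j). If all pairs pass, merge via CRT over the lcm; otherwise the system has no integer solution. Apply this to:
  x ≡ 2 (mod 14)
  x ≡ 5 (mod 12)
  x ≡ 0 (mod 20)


Moduli 14, 12, 20 are not pairwise coprime, so CRT works modulo lcm(m_i) when all pairwise compatibility conditions hold.
Pairwise compatibility: gcd(m_i, m_j) must divide a_i - a_j for every pair.
Merge one congruence at a time:
  Start: x ≡ 2 (mod 14).
  Combine with x ≡ 5 (mod 12): gcd(14, 12) = 2, and 5 - 2 = 3 is NOT divisible by 2.
    ⇒ system is inconsistent (no integer solution).

No solution (the system is inconsistent).


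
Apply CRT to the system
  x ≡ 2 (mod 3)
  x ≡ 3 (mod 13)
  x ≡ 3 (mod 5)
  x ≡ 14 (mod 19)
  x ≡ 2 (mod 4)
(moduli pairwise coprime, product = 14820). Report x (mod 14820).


Product of moduli M = 3 · 13 · 5 · 19 · 4 = 14820.
Merge one congruence at a time:
  Start: x ≡ 2 (mod 3).
  Combine with x ≡ 3 (mod 13); new modulus lcm = 39.
    Write x = 2 + 3·t and substitute into x ≡ 3 (mod 13): 3·t ≡ 3 − 2 = 1 (mod 13).
    The inverse of 3 mod 13 is 9 (since 3·9 = 27 = 2·13 + 1), so t ≡ 9·1 = 9 ≡ 9 (mod 13).
    Then x = 2 + 3·9 = 29, valid modulo lcm(3, 13) = 39: x ≡ 29 (mod 39).
  Combine with x ≡ 3 (mod 5); new modulus lcm = 195.
    Write x = 29 + 39·t and substitute into x ≡ 3 (mod 5): 39·t ≡ 3 − 29 = -26 (mod 5).
    Reduce coefficients mod 5: 4·t ≡ 4 (mod 5).
    The inverse of 4 mod 5 is 4 (since 4·4 = 16 = 3·5 + 1), so t ≡ 4·4 = 16 ≡ 1 (mod 5).
    Then x = 29 + 39·1 = 68, valid modulo lcm(39, 5) = 195: x ≡ 68 (mod 195).
  Combine with x ≡ 14 (mod 19); new modulus lcm = 3705.
    Write x = 68 + 195·t and substitute into x ≡ 14 (mod 19): 195·t ≡ 14 − 68 = -54 (mod 19).
    Reduce coefficients mod 19: 5·t ≡ 3 (mod 19).
    The inverse of 5 mod 19 is 4 (since 5·4 = 20 = 1·19 + 1), so t ≡ 4·3 = 12 ≡ 12 (mod 19).
    Then x = 68 + 195·12 = 2408, valid modulo lcm(195, 19) = 3705: x ≡ 2408 (mod 3705).
  Combine with x ≡ 2 (mod 4); new modulus lcm = 14820.
    Write x = 2408 + 3705·t and substitute into x ≡ 2 (mod 4): 3705·t ≡ 2 − 2408 = -2406 (mod 4).
    Reduce coefficients mod 4: 1·t ≡ 2 (mod 4).
    So t ≡ 2 (mod 4).
    Then x = 2408 + 3705·2 = 9818, valid modulo lcm(3705, 4) = 14820: x ≡ 9818 (mod 14820).
Verify against each original: 9818 mod 3 = 2, 9818 mod 13 = 3, 9818 mod 5 = 3, 9818 mod 19 = 14, 9818 mod 4 = 2.

x ≡ 9818 (mod 14820).


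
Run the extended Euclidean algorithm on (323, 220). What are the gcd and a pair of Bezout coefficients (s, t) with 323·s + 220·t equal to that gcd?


Euclidean algorithm on (323, 220) — divide until remainder is 0:
  323 = 1 · 220 + 103
  220 = 2 · 103 + 14
  103 = 7 · 14 + 5
  14 = 2 · 5 + 4
  5 = 1 · 4 + 1
  4 = 4 · 1 + 0
gcd(323, 220) = 1.
Track Bezout coefficients alongside the remainders: start with r₀ = 323 = a·1 + b·0 (s = 1, t = 0) and r₁ = 220 = a·0 + b·1 (s = 0, t = 1); each new remainder r_{k+1} = r_{k-1} − q_k·r_k inherits s_{k+1} = s_{k-1} − q_k·s_k, t_{k+1} = t_{k-1} − q_k·t_k, so r_k = a·s_k + b·t_k at every step:
  q = 1: r = 103, s = 1 − 1·0 = 1, t = 0 − 1·1 = -1  (check: 323·1 + 220·(-1) = 103)
  q = 2: r = 14, s = 0 − 2·1 = -2, t = 1 − 2·(-1) = 3  (check: 323·(-2) + 220·3 = 14)
  q = 7: r = 5, s = 1 − 7·(-2) = 15, t = -1 − 7·3 = -22  (check: 323·15 + 220·(-22) = 5)
  q = 2: r = 4, s = -2 − 2·15 = -32, t = 3 − 2·(-22) = 47  (check: 323·(-32) + 220·47 = 4)
  q = 1: r = 1, s = 15 − 1·(-32) = 47, t = -22 − 1·47 = -69  (check: 323·47 + 220·(-69) = 1)
The row with r = 1 (the gcd) gives the Bezout coefficients s = 47, t = -69.
Result: 323 · (47) + 220 · (-69) = 1.

gcd(323, 220) = 1; s = 47, t = -69 (check: 323·47 + 220·(-69) = 1).


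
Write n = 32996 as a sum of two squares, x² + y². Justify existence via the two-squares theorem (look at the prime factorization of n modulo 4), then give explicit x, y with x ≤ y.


Step 1: Factor n = 32996 = 2^2 · 73 · 113.
Step 2: Check the mod-4 condition on each prime factor: 2 = 2 (special); 73 ≡ 1 (mod 4), exponent 1; 113 ≡ 1 (mod 4), exponent 1.
All primes ≡ 3 (mod 4) appear to even exponent (or don't appear), so by the two-squares theorem n IS expressible as a sum of two squares.
Step 3: Build a representation. Group n = k² · m with k = 2 and m = 73 · 113 = 8249 (a product of primes ≡ 1 (mod 4)); a representation of m scales to one of n via (k·x)² + (k·y)² = k²(x² + y²). Each prime p ≡ 1 (mod 4) is itself a sum of two squares; find a² by testing p − a² for a perfect square:
  73: 73 − 1² = 72, 73 − 2² = 69, 73 − 3² = 64 = 8² ⇒ 73 = 3² + 8².
  113: 113 − 1² = 112, 113 − 2² = 109, 113 − 3² = 104, 113 − 4² = 97, 113 − 5² = 88, 113 − 6² = 77, 113 − 7² = 64 = 8² ⇒ 113 = 7² + 8².
  Combine using the Brahmagupta–Fibonacci identity (a² + b²)(c² + d²) = (ac − bd)² + (ad + bc)² = (ac + bd)² + (ad − bc)²:
  73 · 113 = 8249: from (3² + 8²)(7² + 8²), take (3·7 − 8·8, 3·8 + 8·7) = (21 − 64, 24 + 56) = (-43, 80); dropping signs (only squares matter) gives (43, 80); check 43² + 80² = 1849 + 6400 = 8249 ✓.
  Scale by k = 2: (2·43, 2·80) = (86, 160).
Step 4: Order so x ≤ y and verify: 86² + 160² = 7396 + 25600 = 32996 = n. ✓

n = 32996 = 86² + 160² (one valid representation with x ≤ y).


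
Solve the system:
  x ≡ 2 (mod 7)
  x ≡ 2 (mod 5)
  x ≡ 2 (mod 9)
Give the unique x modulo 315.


Moduli 7, 5, 9 are pairwise coprime; by CRT there is a unique solution modulo M = 7 · 5 · 9 = 315.
Solve pairwise, accumulating the modulus:
  Start with x ≡ 2 (mod 7).
  Combine with x ≡ 2 (mod 5): since gcd(7, 5) = 1, we get a unique residue mod 35.
    Write x = 2 + 7·t and substitute into x ≡ 2 (mod 5): 7·t ≡ 2 − 2 = 0 (mod 5).
    Reduce coefficients mod 5: 2·t ≡ 0 (mod 5).
    The inverse of 2 mod 5 is 3 (since 2·3 = 6 = 1·5 + 1), so t ≡ 3·0 = 0 ≡ 0 (mod 5).
    Then x = 2 + 7·0 = 2, valid modulo lcm(7, 5) = 35: x ≡ 2 (mod 35).
  Combine with x ≡ 2 (mod 9): since gcd(35, 9) = 1, we get a unique residue mod 315.
    Write x = 2 + 35·t and substitute into x ≡ 2 (mod 9): 35·t ≡ 2 − 2 = 0 (mod 9).
    Reduce coefficients mod 9: 8·t ≡ 0 (mod 9).
    The inverse of 8 mod 9 is 8 (since 8·8 = 64 = 7·9 + 1), so t ≡ 8·0 = 0 ≡ 0 (mod 9).
    Then x = 2 + 35·0 = 2, valid modulo lcm(35, 9) = 315: x ≡ 2 (mod 315).
Verify: 2 mod 7 = 2 ✓, 2 mod 5 = 2 ✓, 2 mod 9 = 2 ✓.

x ≡ 2 (mod 315).


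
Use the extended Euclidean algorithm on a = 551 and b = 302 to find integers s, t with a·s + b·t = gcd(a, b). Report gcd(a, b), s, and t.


Euclidean algorithm on (551, 302) — divide until remainder is 0:
  551 = 1 · 302 + 249
  302 = 1 · 249 + 53
  249 = 4 · 53 + 37
  53 = 1 · 37 + 16
  37 = 2 · 16 + 5
  16 = 3 · 5 + 1
  5 = 5 · 1 + 0
gcd(551, 302) = 1.
Track Bezout coefficients alongside the remainders: start with r₀ = 551 = a·1 + b·0 (s = 1, t = 0) and r₁ = 302 = a·0 + b·1 (s = 0, t = 1); each new remainder r_{k+1} = r_{k-1} − q_k·r_k inherits s_{k+1} = s_{k-1} − q_k·s_k, t_{k+1} = t_{k-1} − q_k·t_k, so r_k = a·s_k + b·t_k at every step:
  q = 1: r = 249, s = 1 − 1·0 = 1, t = 0 − 1·1 = -1  (check: 551·1 + 302·(-1) = 249)
  q = 1: r = 53, s = 0 − 1·1 = -1, t = 1 − 1·(-1) = 2  (check: 551·(-1) + 302·2 = 53)
  q = 4: r = 37, s = 1 − 4·(-1) = 5, t = -1 − 4·2 = -9  (check: 551·5 + 302·(-9) = 37)
  q = 1: r = 16, s = -1 − 1·5 = -6, t = 2 − 1·(-9) = 11  (check: 551·(-6) + 302·11 = 16)
  q = 2: r = 5, s = 5 − 2·(-6) = 17, t = -9 − 2·11 = -31  (check: 551·17 + 302·(-31) = 5)
  q = 3: r = 1, s = -6 − 3·17 = -57, t = 11 − 3·(-31) = 104  (check: 551·(-57) + 302·104 = 1)
The row with r = 1 (the gcd) gives the Bezout coefficients s = -57, t = 104.
Result: 551 · (-57) + 302 · (104) = 1.

gcd(551, 302) = 1; s = -57, t = 104 (check: 551·(-57) + 302·104 = 1).


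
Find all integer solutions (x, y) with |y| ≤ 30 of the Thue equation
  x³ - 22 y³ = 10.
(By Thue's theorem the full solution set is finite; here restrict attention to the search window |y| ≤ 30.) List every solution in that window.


The equation is x³ - 22y³ = 10. For fixed y, x³ = 22·y³ + 10, so a solution requires the RHS to be a perfect cube.
Strategy: iterate y from -30 to 30, compute RHS = 22·y³ + 10, and check whether it is a (positive or negative) perfect cube.
Check small values of y:
  y = 0: RHS = 10 is not a perfect cube.
  y = 1: RHS = 32 is not a perfect cube.
  y = -1: RHS = -12 is not a perfect cube.
  y = 2: RHS = 186 is not a perfect cube.
  y = -2: RHS = -166 is not a perfect cube.
  y = 3: RHS = 604 is not a perfect cube.
  y = -3: RHS = -584 is not a perfect cube.
Continuing the search up to |y| = 30 finds no solutions either.
No (x, y) in the scanned range satisfies the equation.

No integer solutions with |y| ≤ 30.


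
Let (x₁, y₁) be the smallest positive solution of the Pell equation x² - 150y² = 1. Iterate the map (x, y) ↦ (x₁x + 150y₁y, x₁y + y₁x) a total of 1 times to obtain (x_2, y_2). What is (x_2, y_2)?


Step 1: Find the fundamental solution (x₁, y₁) of x² - 150y² = 1.
  Expand √150 as a continued fraction. a₀ = ⌊√150⌋ = 12; iterate m_{k+1} = d_k·a_k − m_k, d_{k+1} = (150 − m_{k+1}²)/d_k, a_{k+1} = ⌊(a₀ + m_{k+1})/d_{k+1}⌋ (starting m₀ = 0, d₀ = 1), with convergents p_k = a_k·p_{k-1} + p_{k-2}, q_k = a_k·q_{k-1} + q_{k-2} (p₋₁ = 1, q₋₁ = 0):
  k = 0: a₀ = 12; p₀/q₀ = 12/1; p₀² − 150·q₀² = 144 − 150 = -6.
  k = 1: m = 12, d = 6, a = ⌊(12 + 12)/6⌋ = 4; p/q = (4·12 + 1)/(4·1 + 0) = 49/4; p² − 150·q² = 2401 − 2400 = 1.
  The first convergent with p² − 150·q² = 1 gives the fundamental solution (x₁, y₁) = (49, 4).
Step 2: Apply the recurrence (x_{n+1}, y_{n+1}) = (x₁x_n + 150y₁y_n, x₁y_n + y₁x_n) repeatedly.
  From (x_1, y_1) = (49, 4): x_2 = 49·49 + 150·4·4 = 4801; y_2 = 49·4 + 4·49 = 392.
Step 3: Verify x_2² - 150·y_2² = 23049601 - 23049600 = 1 (should be 1). ✓

(x_1, y_1) = (49, 4); (x_2, y_2) = (4801, 392).


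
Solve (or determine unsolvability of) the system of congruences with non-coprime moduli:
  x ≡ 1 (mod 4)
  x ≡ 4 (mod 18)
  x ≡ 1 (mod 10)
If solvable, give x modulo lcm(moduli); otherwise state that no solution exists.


Moduli 4, 18, 10 are not pairwise coprime, so CRT works modulo lcm(m_i) when all pairwise compatibility conditions hold.
Pairwise compatibility: gcd(m_i, m_j) must divide a_i - a_j for every pair.
Merge one congruence at a time:
  Start: x ≡ 1 (mod 4).
  Combine with x ≡ 4 (mod 18): gcd(4, 18) = 2, and 4 - 1 = 3 is NOT divisible by 2.
    ⇒ system is inconsistent (no integer solution).

No solution (the system is inconsistent).


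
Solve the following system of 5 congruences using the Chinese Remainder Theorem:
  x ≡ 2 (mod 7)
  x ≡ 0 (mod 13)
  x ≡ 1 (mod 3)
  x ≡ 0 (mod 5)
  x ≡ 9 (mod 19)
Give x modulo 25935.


Product of moduli M = 7 · 13 · 3 · 5 · 19 = 25935.
Merge one congruence at a time:
  Start: x ≡ 2 (mod 7).
  Combine with x ≡ 0 (mod 13); new modulus lcm = 91.
    Write x = 2 + 7·t and substitute into x ≡ 0 (mod 13): 7·t ≡ 0 − 2 = -2 (mod 13).
    Reduce coefficients mod 13: 7·t ≡ 11 (mod 13).
    The inverse of 7 mod 13 is 2 (since 7·2 = 14 = 1·13 + 1), so t ≡ 2·11 = 22 ≡ 9 (mod 13).
    Then x = 2 + 7·9 = 65, valid modulo lcm(7, 13) = 91: x ≡ 65 (mod 91).
  Combine with x ≡ 1 (mod 3); new modulus lcm = 273.
    Write x = 65 + 91·t and substitute into x ≡ 1 (mod 3): 91·t ≡ 1 − 65 = -64 (mod 3).
    Reduce coefficients mod 3: 1·t ≡ 2 (mod 3).
    So t ≡ 2 (mod 3).
    Then x = 65 + 91·2 = 247, valid modulo lcm(91, 3) = 273: x ≡ 247 (mod 273).
  Combine with x ≡ 0 (mod 5); new modulus lcm = 1365.
    Write x = 247 + 273·t and substitute into x ≡ 0 (mod 5): 273·t ≡ 0 − 247 = -247 (mod 5).
    Reduce coefficients mod 5: 3·t ≡ 3 (mod 5).
    The inverse of 3 mod 5 is 2 (since 3·2 = 6 = 1·5 + 1), so t ≡ 2·3 = 6 ≡ 1 (mod 5).
    Then x = 247 + 273·1 = 520, valid modulo lcm(273, 5) = 1365: x ≡ 520 (mod 1365).
  Combine with x ≡ 9 (mod 19); new modulus lcm = 25935.
    Write x = 520 + 1365·t and substitute into x ≡ 9 (mod 19): 1365·t ≡ 9 − 520 = -511 (mod 19).
    Reduce coefficients mod 19: 16·t ≡ 2 (mod 19).
    The inverse of 16 mod 19 is 6 (since 16·6 = 96 = 5·19 + 1), so t ≡ 6·2 = 12 ≡ 12 (mod 19).
    Then x = 520 + 1365·12 = 16900, valid modulo lcm(1365, 19) = 25935: x ≡ 16900 (mod 25935).
Verify against each original: 16900 mod 7 = 2, 16900 mod 13 = 0, 16900 mod 3 = 1, 16900 mod 5 = 0, 16900 mod 19 = 9.

x ≡ 16900 (mod 25935).


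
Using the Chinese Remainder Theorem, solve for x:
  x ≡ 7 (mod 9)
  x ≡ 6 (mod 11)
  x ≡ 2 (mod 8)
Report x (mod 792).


Moduli 9, 11, 8 are pairwise coprime; by CRT there is a unique solution modulo M = 9 · 11 · 8 = 792.
Solve pairwise, accumulating the modulus:
  Start with x ≡ 7 (mod 9).
  Combine with x ≡ 6 (mod 11): since gcd(9, 11) = 1, we get a unique residue mod 99.
    Write x = 7 + 9·t and substitute into x ≡ 6 (mod 11): 9·t ≡ 6 − 7 = -1 (mod 11).
    Reduce coefficients mod 11: 9·t ≡ 10 (mod 11).
    The inverse of 9 mod 11 is 5 (since 9·5 = 45 = 4·11 + 1), so t ≡ 5·10 = 50 ≡ 6 (mod 11).
    Then x = 7 + 9·6 = 61, valid modulo lcm(9, 11) = 99: x ≡ 61 (mod 99).
  Combine with x ≡ 2 (mod 8): since gcd(99, 8) = 1, we get a unique residue mod 792.
    Write x = 61 + 99·t and substitute into x ≡ 2 (mod 8): 99·t ≡ 2 − 61 = -59 (mod 8).
    Reduce coefficients mod 8: 3·t ≡ 5 (mod 8).
    The inverse of 3 mod 8 is 3 (since 3·3 = 9 = 1·8 + 1), so t ≡ 3·5 = 15 ≡ 7 (mod 8).
    Then x = 61 + 99·7 = 754, valid modulo lcm(99, 8) = 792: x ≡ 754 (mod 792).
Verify: 754 mod 9 = 7 ✓, 754 mod 11 = 6 ✓, 754 mod 8 = 2 ✓.

x ≡ 754 (mod 792).


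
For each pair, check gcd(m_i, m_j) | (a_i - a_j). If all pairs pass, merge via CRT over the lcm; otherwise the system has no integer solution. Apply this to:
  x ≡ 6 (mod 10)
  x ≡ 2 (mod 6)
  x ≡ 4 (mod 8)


Moduli 10, 6, 8 are not pairwise coprime, so CRT works modulo lcm(m_i) when all pairwise compatibility conditions hold.
Pairwise compatibility: gcd(m_i, m_j) must divide a_i - a_j for every pair.
Merge one congruence at a time:
  Start: x ≡ 6 (mod 10).
  Combine with x ≡ 2 (mod 6): gcd(10, 6) = 2; 2 - 6 = -4, which IS divisible by 2, so compatible.
    Write x = 6 + 10·t and substitute into x ≡ 2 (mod 6): 10·t ≡ 2 − 6 = -4 (mod 6).
    Divide the congruence (and modulus) by g = 2: 5·t ≡ -2 (mod 3).
    Reduce coefficients mod 3: 2·t ≡ 1 (mod 3).
    The inverse of 2 mod 3 is 2 (since 2·2 = 4 = 1·3 + 1), so t ≡ 2·1 = 2 ≡ 2 (mod 3).
    Then x = 6 + 10·2 = 26, valid modulo lcm(10, 6) = 30: x ≡ 26 (mod 30).
  Combine with x ≡ 4 (mod 8): gcd(30, 8) = 2; 4 - 26 = -22, which IS divisible by 2, so compatible.
    Write x = 26 + 30·t and substitute into x ≡ 4 (mod 8): 30·t ≡ 4 − 26 = -22 (mod 8).
    Divide the congruence (and modulus) by g = 2: 15·t ≡ -11 (mod 4).
    Reduce coefficients mod 4: 3·t ≡ 1 (mod 4).
    The inverse of 3 mod 4 is 3 (since 3·3 = 9 = 2·4 + 1), so t ≡ 3·1 = 3 ≡ 3 (mod 4).
    Then x = 26 + 30·3 = 116, valid modulo lcm(30, 8) = 120: x ≡ 116 (mod 120).
Verify: 116 mod 10 = 6, 116 mod 6 = 2, 116 mod 8 = 4.

x ≡ 116 (mod 120).


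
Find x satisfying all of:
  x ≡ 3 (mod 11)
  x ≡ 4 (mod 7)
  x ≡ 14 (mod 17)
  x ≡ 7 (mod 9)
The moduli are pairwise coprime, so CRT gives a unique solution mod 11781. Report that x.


Product of moduli M = 11 · 7 · 17 · 9 = 11781.
Merge one congruence at a time:
  Start: x ≡ 3 (mod 11).
  Combine with x ≡ 4 (mod 7); new modulus lcm = 77.
    Write x = 3 + 11·t and substitute into x ≡ 4 (mod 7): 11·t ≡ 4 − 3 = 1 (mod 7).
    Reduce coefficients mod 7: 4·t ≡ 1 (mod 7).
    The inverse of 4 mod 7 is 2 (since 4·2 = 8 = 1·7 + 1), so t ≡ 2·1 = 2 ≡ 2 (mod 7).
    Then x = 3 + 11·2 = 25, valid modulo lcm(11, 7) = 77: x ≡ 25 (mod 77).
  Combine with x ≡ 14 (mod 17); new modulus lcm = 1309.
    Write x = 25 + 77·t and substitute into x ≡ 14 (mod 17): 77·t ≡ 14 − 25 = -11 (mod 17).
    Reduce coefficients mod 17: 9·t ≡ 6 (mod 17).
    The inverse of 9 mod 17 is 2 (since 9·2 = 18 = 1·17 + 1), so t ≡ 2·6 = 12 ≡ 12 (mod 17).
    Then x = 25 + 77·12 = 949, valid modulo lcm(77, 17) = 1309: x ≡ 949 (mod 1309).
  Combine with x ≡ 7 (mod 9); new modulus lcm = 11781.
    Write x = 949 + 1309·t and substitute into x ≡ 7 (mod 9): 1309·t ≡ 7 − 949 = -942 (mod 9).
    Reduce coefficients mod 9: 4·t ≡ 3 (mod 9).
    The inverse of 4 mod 9 is 7 (since 4·7 = 28 = 3·9 + 1), so t ≡ 7·3 = 21 ≡ 3 (mod 9).
    Then x = 949 + 1309·3 = 4876, valid modulo lcm(1309, 9) = 11781: x ≡ 4876 (mod 11781).
Verify against each original: 4876 mod 11 = 3, 4876 mod 7 = 4, 4876 mod 17 = 14, 4876 mod 9 = 7.

x ≡ 4876 (mod 11781).


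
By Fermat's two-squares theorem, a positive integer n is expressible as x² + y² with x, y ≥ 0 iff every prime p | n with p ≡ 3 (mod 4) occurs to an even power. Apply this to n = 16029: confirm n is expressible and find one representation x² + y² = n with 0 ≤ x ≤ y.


Step 1: Factor n = 16029 = 3^2 · 13 · 137.
Step 2: Check the mod-4 condition on each prime factor: 3 ≡ 3 (mod 4), exponent 2 (must be even); 13 ≡ 1 (mod 4), exponent 1; 137 ≡ 1 (mod 4), exponent 1.
All primes ≡ 3 (mod 4) appear to even exponent (or don't appear), so by the two-squares theorem n IS expressible as a sum of two squares.
Step 3: Build a representation. Group n = k² · m with k = 3 and m = 13 · 137 = 1781 (a product of primes ≡ 1 (mod 4)); a representation of m scales to one of n via (k·x)² + (k·y)² = k²(x² + y²). Each prime p ≡ 1 (mod 4) is itself a sum of two squares; find a² by testing p − a² for a perfect square:
  13: 13 − 1² = 12, 13 − 2² = 9 = 3² ⇒ 13 = 2² + 3².
  137: 137 − 1² = 136, 137 − 2² = 133, 137 − 3² = 128, 137 − 4² = 121 = 11² ⇒ 137 = 4² + 11².
  Combine using the Brahmagupta–Fibonacci identity (a² + b²)(c² + d²) = (ac − bd)² + (ad + bc)² = (ac + bd)² + (ad − bc)²:
  13 · 137 = 1781: from (2² + 3²)(4² + 11²), take (2·4 − 3·11, 2·11 + 3·4) = (8 − 33, 22 + 12) = (-25, 34); dropping signs (only squares matter) gives (25, 34); check 25² + 34² = 625 + 1156 = 1781 ✓.
  Scale by k = 3: (3·25, 3·34) = (75, 102).
Step 4: Order so x ≤ y and verify: 75² + 102² = 5625 + 10404 = 16029 = n. ✓

n = 16029 = 75² + 102² (one valid representation with x ≤ y).


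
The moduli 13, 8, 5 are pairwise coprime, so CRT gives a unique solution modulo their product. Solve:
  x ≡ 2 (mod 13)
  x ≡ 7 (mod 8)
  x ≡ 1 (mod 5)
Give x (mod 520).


Moduli 13, 8, 5 are pairwise coprime; by CRT there is a unique solution modulo M = 13 · 8 · 5 = 520.
Solve pairwise, accumulating the modulus:
  Start with x ≡ 2 (mod 13).
  Combine with x ≡ 7 (mod 8): since gcd(13, 8) = 1, we get a unique residue mod 104.
    Write x = 2 + 13·t and substitute into x ≡ 7 (mod 8): 13·t ≡ 7 − 2 = 5 (mod 8).
    Reduce coefficients mod 8: 5·t ≡ 5 (mod 8).
    The inverse of 5 mod 8 is 5 (since 5·5 = 25 = 3·8 + 1), so t ≡ 5·5 = 25 ≡ 1 (mod 8).
    Then x = 2 + 13·1 = 15, valid modulo lcm(13, 8) = 104: x ≡ 15 (mod 104).
  Combine with x ≡ 1 (mod 5): since gcd(104, 5) = 1, we get a unique residue mod 520.
    Write x = 15 + 104·t and substitute into x ≡ 1 (mod 5): 104·t ≡ 1 − 15 = -14 (mod 5).
    Reduce coefficients mod 5: 4·t ≡ 1 (mod 5).
    The inverse of 4 mod 5 is 4 (since 4·4 = 16 = 3·5 + 1), so t ≡ 4·1 = 4 ≡ 4 (mod 5).
    Then x = 15 + 104·4 = 431, valid modulo lcm(104, 5) = 520: x ≡ 431 (mod 520).
Verify: 431 mod 13 = 2 ✓, 431 mod 8 = 7 ✓, 431 mod 5 = 1 ✓.

x ≡ 431 (mod 520).


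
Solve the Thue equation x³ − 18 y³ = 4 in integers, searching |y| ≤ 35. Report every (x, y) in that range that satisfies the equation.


The equation is x³ - 18y³ = 4. For fixed y, x³ = 18·y³ + 4, so a solution requires the RHS to be a perfect cube.
Strategy: iterate y from -35 to 35, compute RHS = 18·y³ + 4, and check whether it is a (positive or negative) perfect cube.
Check small values of y:
  y = 0: RHS = 4 is not a perfect cube.
  y = 1: RHS = 22 is not a perfect cube.
  y = -1: RHS = -14 is not a perfect cube.
  y = 2: RHS = 148 is not a perfect cube.
  y = -2: RHS = -140 is not a perfect cube.
  y = 3: RHS = 490 is not a perfect cube.
  y = -3: RHS = -482 is not a perfect cube.
Continuing the search up to |y| = 35 finds no solutions either.
No (x, y) in the scanned range satisfies the equation.

No integer solutions with |y| ≤ 35.


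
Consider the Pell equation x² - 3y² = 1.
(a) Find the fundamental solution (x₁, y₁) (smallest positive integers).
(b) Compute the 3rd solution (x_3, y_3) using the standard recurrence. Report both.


Step 1: Find the fundamental solution (x₁, y₁) of x² - 3y² = 1.
  Expand √3 as a continued fraction. a₀ = ⌊√3⌋ = 1; iterate m_{k+1} = d_k·a_k − m_k, d_{k+1} = (3 − m_{k+1}²)/d_k, a_{k+1} = ⌊(a₀ + m_{k+1})/d_{k+1}⌋ (starting m₀ = 0, d₀ = 1), with convergents p_k = a_k·p_{k-1} + p_{k-2}, q_k = a_k·q_{k-1} + q_{k-2} (p₋₁ = 1, q₋₁ = 0):
  k = 0: a₀ = 1; p₀/q₀ = 1/1; p₀² − 3·q₀² = 1 − 3 = -2.
  k = 1: m = 1, d = 2, a = ⌊(1 + 1)/2⌋ = 1; p/q = (1·1 + 1)/(1·1 + 0) = 2/1; p² − 3·q² = 4 − 3 = 1.
  The first convergent with p² − 3·q² = 1 gives the fundamental solution (x₁, y₁) = (2, 1).
Step 2: Apply the recurrence (x_{n+1}, y_{n+1}) = (x₁x_n + 3y₁y_n, x₁y_n + y₁x_n) repeatedly.
  From (x_1, y_1) = (2, 1): x_2 = 2·2 + 3·1·1 = 7; y_2 = 2·1 + 1·2 = 4.
  From (x_2, y_2) = (7, 4): x_3 = 2·7 + 3·1·4 = 26; y_3 = 2·4 + 1·7 = 15.
Step 3: Verify x_3² - 3·y_3² = 676 - 675 = 1 (should be 1). ✓

(x_1, y_1) = (2, 1); (x_3, y_3) = (26, 15).


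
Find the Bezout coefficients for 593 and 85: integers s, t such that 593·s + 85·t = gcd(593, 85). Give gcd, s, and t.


Euclidean algorithm on (593, 85) — divide until remainder is 0:
  593 = 6 · 85 + 83
  85 = 1 · 83 + 2
  83 = 41 · 2 + 1
  2 = 2 · 1 + 0
gcd(593, 85) = 1.
Track Bezout coefficients alongside the remainders: start with r₀ = 593 = a·1 + b·0 (s = 1, t = 0) and r₁ = 85 = a·0 + b·1 (s = 0, t = 1); each new remainder r_{k+1} = r_{k-1} − q_k·r_k inherits s_{k+1} = s_{k-1} − q_k·s_k, t_{k+1} = t_{k-1} − q_k·t_k, so r_k = a·s_k + b·t_k at every step:
  q = 6: r = 83, s = 1 − 6·0 = 1, t = 0 − 6·1 = -6  (check: 593·1 + 85·(-6) = 83)
  q = 1: r = 2, s = 0 − 1·1 = -1, t = 1 − 1·(-6) = 7  (check: 593·(-1) + 85·7 = 2)
  q = 41: r = 1, s = 1 − 41·(-1) = 42, t = -6 − 41·7 = -293  (check: 593·42 + 85·(-293) = 1)
The row with r = 1 (the gcd) gives the Bezout coefficients s = 42, t = -293.
Result: 593 · (42) + 85 · (-293) = 1.

gcd(593, 85) = 1; s = 42, t = -293 (check: 593·42 + 85·(-293) = 1).


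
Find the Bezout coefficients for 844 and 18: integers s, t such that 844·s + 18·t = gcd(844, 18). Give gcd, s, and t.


Euclidean algorithm on (844, 18) — divide until remainder is 0:
  844 = 46 · 18 + 16
  18 = 1 · 16 + 2
  16 = 8 · 2 + 0
gcd(844, 18) = 2.
Track Bezout coefficients alongside the remainders: start with r₀ = 844 = a·1 + b·0 (s = 1, t = 0) and r₁ = 18 = a·0 + b·1 (s = 0, t = 1); each new remainder r_{k+1} = r_{k-1} − q_k·r_k inherits s_{k+1} = s_{k-1} − q_k·s_k, t_{k+1} = t_{k-1} − q_k·t_k, so r_k = a·s_k + b·t_k at every step:
  q = 46: r = 16, s = 1 − 46·0 = 1, t = 0 − 46·1 = -46  (check: 844·1 + 18·(-46) = 16)
  q = 1: r = 2, s = 0 − 1·1 = -1, t = 1 − 1·(-46) = 47  (check: 844·(-1) + 18·47 = 2)
The row with r = 2 (the gcd) gives the Bezout coefficients s = -1, t = 47.
Result: 844 · (-1) + 18 · (47) = 2.

gcd(844, 18) = 2; s = -1, t = 47 (check: 844·(-1) + 18·47 = 2).


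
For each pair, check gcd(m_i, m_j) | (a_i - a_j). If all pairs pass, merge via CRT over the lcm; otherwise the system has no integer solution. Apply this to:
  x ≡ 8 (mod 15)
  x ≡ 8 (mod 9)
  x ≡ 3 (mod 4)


Moduli 15, 9, 4 are not pairwise coprime, so CRT works modulo lcm(m_i) when all pairwise compatibility conditions hold.
Pairwise compatibility: gcd(m_i, m_j) must divide a_i - a_j for every pair.
Merge one congruence at a time:
  Start: x ≡ 8 (mod 15).
  Combine with x ≡ 8 (mod 9): gcd(15, 9) = 3; 8 - 8 = 0, which IS divisible by 3, so compatible.
    Write x = 8 + 15·t and substitute into x ≡ 8 (mod 9): 15·t ≡ 8 − 8 = 0 (mod 9).
    Divide the congruence (and modulus) by g = 3: 5·t ≡ 0 (mod 3).
    Reduce coefficients mod 3: 2·t ≡ 0 (mod 3).
    The inverse of 2 mod 3 is 2 (since 2·2 = 4 = 1·3 + 1), so t ≡ 2·0 = 0 ≡ 0 (mod 3).
    Then x = 8 + 15·0 = 8, valid modulo lcm(15, 9) = 45: x ≡ 8 (mod 45).
  Combine with x ≡ 3 (mod 4): gcd(45, 4) = 1; 3 - 8 = -5, which IS divisible by 1, so compatible.
    Write x = 8 + 45·t and substitute into x ≡ 3 (mod 4): 45·t ≡ 3 − 8 = -5 (mod 4).
    Reduce coefficients mod 4: 1·t ≡ 3 (mod 4).
    So t ≡ 3 (mod 4).
    Then x = 8 + 45·3 = 143, valid modulo lcm(45, 4) = 180: x ≡ 143 (mod 180).
Verify: 143 mod 15 = 8, 143 mod 9 = 8, 143 mod 4 = 3.

x ≡ 143 (mod 180).


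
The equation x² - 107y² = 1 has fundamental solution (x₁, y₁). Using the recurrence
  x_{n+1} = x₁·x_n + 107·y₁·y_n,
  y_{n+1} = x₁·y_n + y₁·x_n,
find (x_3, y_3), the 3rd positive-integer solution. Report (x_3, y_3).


Step 1: Find the fundamental solution (x₁, y₁) of x² - 107y² = 1.
  Expand √107 as a continued fraction. a₀ = ⌊√107⌋ = 10; iterate m_{k+1} = d_k·a_k − m_k, d_{k+1} = (107 − m_{k+1}²)/d_k, a_{k+1} = ⌊(a₀ + m_{k+1})/d_{k+1}⌋ (starting m₀ = 0, d₀ = 1), with convergents p_k = a_k·p_{k-1} + p_{k-2}, q_k = a_k·q_{k-1} + q_{k-2} (p₋₁ = 1, q₋₁ = 0):
  k = 0: a₀ = 10; p₀/q₀ = 10/1; p₀² − 107·q₀² = 100 − 107 = -7.
  k = 1: m = 10, d = 7, a = ⌊(10 + 10)/7⌋ = 2; p/q = (2·10 + 1)/(2·1 + 0) = 21/2; p² − 107·q² = 441 − 428 = 13.
  k = 2: m = 4, d = 13, a = ⌊(10 + 4)/13⌋ = 1; p/q = (1·21 + 10)/(1·2 + 1) = 31/3; p² − 107·q² = 961 − 963 = -2.
  k = 3: m = 9, d = 2, a = ⌊(10 + 9)/2⌋ = 9; p/q = (9·31 + 21)/(9·3 + 2) = 300/29; p² − 107·q² = 90000 − 89987 = 13.
  k = 4: m = 9, d = 13, a = ⌊(10 + 9)/13⌋ = 1; p/q = (1·300 + 31)/(1·29 + 3) = 331/32; p² − 107·q² = 109561 − 109568 = -7.
  k = 5: m = 4, d = 7, a = ⌊(10 + 4)/7⌋ = 2; p/q = (2·331 + 300)/(2·32 + 29) = 962/93; p² − 107·q² = 925444 − 925443 = 1.
  The first convergent with p² − 107·q² = 1 gives the fundamental solution (x₁, y₁) = (962, 93).
Step 2: Apply the recurrence (x_{n+1}, y_{n+1}) = (x₁x_n + 107y₁y_n, x₁y_n + y₁x_n) repeatedly.
  From (x_1, y_1) = (962, 93): x_2 = 962·962 + 107·93·93 = 1850887; y_2 = 962·93 + 93·962 = 178932.
  From (x_2, y_2) = (1850887, 178932): x_3 = 962·1850887 + 107·93·178932 = 3561105626; y_3 = 962·178932 + 93·1850887 = 344265075.
Step 3: Verify x_3² - 107·y_3² = 12681473279528851876 - 12681473279528851875 = 1 (should be 1). ✓

(x_1, y_1) = (962, 93); (x_3, y_3) = (3561105626, 344265075).


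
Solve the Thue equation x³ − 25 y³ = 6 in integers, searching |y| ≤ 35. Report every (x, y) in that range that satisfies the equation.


The equation is x³ - 25y³ = 6. For fixed y, x³ = 25·y³ + 6, so a solution requires the RHS to be a perfect cube.
Strategy: iterate y from -35 to 35, compute RHS = 25·y³ + 6, and check whether it is a (positive or negative) perfect cube.
Check small values of y:
  y = 0: RHS = 6 is not a perfect cube.
  y = 1: RHS = 31 is not a perfect cube.
  y = -1: RHS = -19 is not a perfect cube.
  y = 2: RHS = 206 is not a perfect cube.
  y = -2: RHS = -194 is not a perfect cube.
  y = 3: RHS = 681 is not a perfect cube.
  y = -3: RHS = -669 is not a perfect cube.
Continuing the search up to |y| = 35 finds no solutions either.
No (x, y) in the scanned range satisfies the equation.

No integer solutions with |y| ≤ 35.


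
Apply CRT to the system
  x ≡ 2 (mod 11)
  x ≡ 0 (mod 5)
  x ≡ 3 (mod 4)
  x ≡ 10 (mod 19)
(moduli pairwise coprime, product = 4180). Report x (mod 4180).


Product of moduli M = 11 · 5 · 4 · 19 = 4180.
Merge one congruence at a time:
  Start: x ≡ 2 (mod 11).
  Combine with x ≡ 0 (mod 5); new modulus lcm = 55.
    Write x = 2 + 11·t and substitute into x ≡ 0 (mod 5): 11·t ≡ 0 − 2 = -2 (mod 5).
    Reduce coefficients mod 5: 1·t ≡ 3 (mod 5).
    So t ≡ 3 (mod 5).
    Then x = 2 + 11·3 = 35, valid modulo lcm(11, 5) = 55: x ≡ 35 (mod 55).
  Combine with x ≡ 3 (mod 4); new modulus lcm = 220.
    Write x = 35 + 55·t and substitute into x ≡ 3 (mod 4): 55·t ≡ 3 − 35 = -32 (mod 4).
    Reduce coefficients mod 4: 3·t ≡ 0 (mod 4).
    The inverse of 3 mod 4 is 3 (since 3·3 = 9 = 2·4 + 1), so t ≡ 3·0 = 0 ≡ 0 (mod 4).
    Then x = 35 + 55·0 = 35, valid modulo lcm(55, 4) = 220: x ≡ 35 (mod 220).
  Combine with x ≡ 10 (mod 19); new modulus lcm = 4180.
    Write x = 35 + 220·t and substitute into x ≡ 10 (mod 19): 220·t ≡ 10 − 35 = -25 (mod 19).
    Reduce coefficients mod 19: 11·t ≡ 13 (mod 19).
    The inverse of 11 mod 19 is 7 (since 11·7 = 77 = 4·19 + 1), so t ≡ 7·13 = 91 ≡ 15 (mod 19).
    Then x = 35 + 220·15 = 3335, valid modulo lcm(220, 19) = 4180: x ≡ 3335 (mod 4180).
Verify against each original: 3335 mod 11 = 2, 3335 mod 5 = 0, 3335 mod 4 = 3, 3335 mod 19 = 10.

x ≡ 3335 (mod 4180).


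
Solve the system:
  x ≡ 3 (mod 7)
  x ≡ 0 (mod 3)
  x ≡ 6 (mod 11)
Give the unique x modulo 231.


Moduli 7, 3, 11 are pairwise coprime; by CRT there is a unique solution modulo M = 7 · 3 · 11 = 231.
Solve pairwise, accumulating the modulus:
  Start with x ≡ 3 (mod 7).
  Combine with x ≡ 0 (mod 3): since gcd(7, 3) = 1, we get a unique residue mod 21.
    Write x = 3 + 7·t and substitute into x ≡ 0 (mod 3): 7·t ≡ 0 − 3 = -3 (mod 3).
    Reduce coefficients mod 3: 1·t ≡ 0 (mod 3).
    So t ≡ 0 (mod 3).
    Then x = 3 + 7·0 = 3, valid modulo lcm(7, 3) = 21: x ≡ 3 (mod 21).
  Combine with x ≡ 6 (mod 11): since gcd(21, 11) = 1, we get a unique residue mod 231.
    Write x = 3 + 21·t and substitute into x ≡ 6 (mod 11): 21·t ≡ 6 − 3 = 3 (mod 11).
    Reduce coefficients mod 11: 10·t ≡ 3 (mod 11).
    The inverse of 10 mod 11 is 10 (since 10·10 = 100 = 9·11 + 1), so t ≡ 10·3 = 30 ≡ 8 (mod 11).
    Then x = 3 + 21·8 = 171, valid modulo lcm(21, 11) = 231: x ≡ 171 (mod 231).
Verify: 171 mod 7 = 3 ✓, 171 mod 3 = 0 ✓, 171 mod 11 = 6 ✓.

x ≡ 171 (mod 231).


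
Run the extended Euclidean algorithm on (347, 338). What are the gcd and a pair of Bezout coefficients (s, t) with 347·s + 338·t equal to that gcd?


Euclidean algorithm on (347, 338) — divide until remainder is 0:
  347 = 1 · 338 + 9
  338 = 37 · 9 + 5
  9 = 1 · 5 + 4
  5 = 1 · 4 + 1
  4 = 4 · 1 + 0
gcd(347, 338) = 1.
Track Bezout coefficients alongside the remainders: start with r₀ = 347 = a·1 + b·0 (s = 1, t = 0) and r₁ = 338 = a·0 + b·1 (s = 0, t = 1); each new remainder r_{k+1} = r_{k-1} − q_k·r_k inherits s_{k+1} = s_{k-1} − q_k·s_k, t_{k+1} = t_{k-1} − q_k·t_k, so r_k = a·s_k + b·t_k at every step:
  q = 1: r = 9, s = 1 − 1·0 = 1, t = 0 − 1·1 = -1  (check: 347·1 + 338·(-1) = 9)
  q = 37: r = 5, s = 0 − 37·1 = -37, t = 1 − 37·(-1) = 38  (check: 347·(-37) + 338·38 = 5)
  q = 1: r = 4, s = 1 − 1·(-37) = 38, t = -1 − 1·38 = -39  (check: 347·38 + 338·(-39) = 4)
  q = 1: r = 1, s = -37 − 1·38 = -75, t = 38 − 1·(-39) = 77  (check: 347·(-75) + 338·77 = 1)
The row with r = 1 (the gcd) gives the Bezout coefficients s = -75, t = 77.
Result: 347 · (-75) + 338 · (77) = 1.

gcd(347, 338) = 1; s = -75, t = 77 (check: 347·(-75) + 338·77 = 1).


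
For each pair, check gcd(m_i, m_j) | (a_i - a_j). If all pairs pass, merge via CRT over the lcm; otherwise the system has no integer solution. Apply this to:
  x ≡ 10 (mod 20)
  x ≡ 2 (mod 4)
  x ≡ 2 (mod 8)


Moduli 20, 4, 8 are not pairwise coprime, so CRT works modulo lcm(m_i) when all pairwise compatibility conditions hold.
Pairwise compatibility: gcd(m_i, m_j) must divide a_i - a_j for every pair.
Merge one congruence at a time:
  Start: x ≡ 10 (mod 20).
  Combine with x ≡ 2 (mod 4): gcd(20, 4) = 4; 2 - 10 = -8, which IS divisible by 4, so compatible.
    Write x = 10 + 20·t and substitute into x ≡ 2 (mod 4): 20·t ≡ 2 − 10 = -8 (mod 4).
    Divide the congruence (and modulus) by g = 4: 5·t ≡ -2 (mod 1).
    Modulo 1 every t works; take t = 0.
    Then x = 10 + 20·0 = 10, valid modulo lcm(20, 4) = 20: x ≡ 10 (mod 20).
  Combine with x ≡ 2 (mod 8): gcd(20, 8) = 4; 2 - 10 = -8, which IS divisible by 4, so compatible.
    Write x = 10 + 20·t and substitute into x ≡ 2 (mod 8): 20·t ≡ 2 − 10 = -8 (mod 8).
    Divide the congruence (and modulus) by g = 4: 5·t ≡ -2 (mod 2).
    Reduce coefficients mod 2: 1·t ≡ 0 (mod 2).
    So t ≡ 0 (mod 2).
    Then x = 10 + 20·0 = 10, valid modulo lcm(20, 8) = 40: x ≡ 10 (mod 40).
Verify: 10 mod 20 = 10, 10 mod 4 = 2, 10 mod 8 = 2.

x ≡ 10 (mod 40).


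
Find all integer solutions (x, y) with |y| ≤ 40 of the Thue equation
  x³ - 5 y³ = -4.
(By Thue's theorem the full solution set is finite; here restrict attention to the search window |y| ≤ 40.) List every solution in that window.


The equation is x³ - 5y³ = -4. For fixed y, x³ = 5·y³ − 4, so a solution requires the RHS to be a perfect cube.
Strategy: iterate y from -40 to 40, compute RHS = 5·y³ − 4, and check whether it is a (positive or negative) perfect cube.
Check small values of y:
  y = 0: RHS = -4 is not a perfect cube.
  y = 1: RHS = 1 = (1)³ ⇒ x = 1 works.
  y = -1: RHS = -9 is not a perfect cube.
  y = 2: RHS = 36 is not a perfect cube.
  y = -2: RHS = -44 is not a perfect cube.
  y = 3: RHS = 131 is not a perfect cube.
  y = -3: RHS = -139 is not a perfect cube.
Continuing the search up to |y| = 40 finds no further solutions beyond those listed.
Collected solutions: (1, 1).

Solutions (with |y| ≤ 40): (1, 1).
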